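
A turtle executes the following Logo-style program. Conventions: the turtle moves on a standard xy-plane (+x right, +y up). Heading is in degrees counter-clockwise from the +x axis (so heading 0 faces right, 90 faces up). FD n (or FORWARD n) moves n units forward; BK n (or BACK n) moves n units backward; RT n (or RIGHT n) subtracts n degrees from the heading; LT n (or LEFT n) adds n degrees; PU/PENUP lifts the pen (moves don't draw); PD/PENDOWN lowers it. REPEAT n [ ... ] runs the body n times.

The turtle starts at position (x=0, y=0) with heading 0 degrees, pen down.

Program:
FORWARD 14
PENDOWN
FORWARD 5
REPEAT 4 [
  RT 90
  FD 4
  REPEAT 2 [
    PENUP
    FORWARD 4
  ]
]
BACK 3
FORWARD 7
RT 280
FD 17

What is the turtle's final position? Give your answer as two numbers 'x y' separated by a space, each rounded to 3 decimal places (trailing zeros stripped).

Executing turtle program step by step:
Start: pos=(0,0), heading=0, pen down
FD 14: (0,0) -> (14,0) [heading=0, draw]
PD: pen down
FD 5: (14,0) -> (19,0) [heading=0, draw]
REPEAT 4 [
  -- iteration 1/4 --
  RT 90: heading 0 -> 270
  FD 4: (19,0) -> (19,-4) [heading=270, draw]
  REPEAT 2 [
    -- iteration 1/2 --
    PU: pen up
    FD 4: (19,-4) -> (19,-8) [heading=270, move]
    -- iteration 2/2 --
    PU: pen up
    FD 4: (19,-8) -> (19,-12) [heading=270, move]
  ]
  -- iteration 2/4 --
  RT 90: heading 270 -> 180
  FD 4: (19,-12) -> (15,-12) [heading=180, move]
  REPEAT 2 [
    -- iteration 1/2 --
    PU: pen up
    FD 4: (15,-12) -> (11,-12) [heading=180, move]
    -- iteration 2/2 --
    PU: pen up
    FD 4: (11,-12) -> (7,-12) [heading=180, move]
  ]
  -- iteration 3/4 --
  RT 90: heading 180 -> 90
  FD 4: (7,-12) -> (7,-8) [heading=90, move]
  REPEAT 2 [
    -- iteration 1/2 --
    PU: pen up
    FD 4: (7,-8) -> (7,-4) [heading=90, move]
    -- iteration 2/2 --
    PU: pen up
    FD 4: (7,-4) -> (7,0) [heading=90, move]
  ]
  -- iteration 4/4 --
  RT 90: heading 90 -> 0
  FD 4: (7,0) -> (11,0) [heading=0, move]
  REPEAT 2 [
    -- iteration 1/2 --
    PU: pen up
    FD 4: (11,0) -> (15,0) [heading=0, move]
    -- iteration 2/2 --
    PU: pen up
    FD 4: (15,0) -> (19,0) [heading=0, move]
  ]
]
BK 3: (19,0) -> (16,0) [heading=0, move]
FD 7: (16,0) -> (23,0) [heading=0, move]
RT 280: heading 0 -> 80
FD 17: (23,0) -> (25.952,16.742) [heading=80, move]
Final: pos=(25.952,16.742), heading=80, 3 segment(s) drawn

Answer: 25.952 16.742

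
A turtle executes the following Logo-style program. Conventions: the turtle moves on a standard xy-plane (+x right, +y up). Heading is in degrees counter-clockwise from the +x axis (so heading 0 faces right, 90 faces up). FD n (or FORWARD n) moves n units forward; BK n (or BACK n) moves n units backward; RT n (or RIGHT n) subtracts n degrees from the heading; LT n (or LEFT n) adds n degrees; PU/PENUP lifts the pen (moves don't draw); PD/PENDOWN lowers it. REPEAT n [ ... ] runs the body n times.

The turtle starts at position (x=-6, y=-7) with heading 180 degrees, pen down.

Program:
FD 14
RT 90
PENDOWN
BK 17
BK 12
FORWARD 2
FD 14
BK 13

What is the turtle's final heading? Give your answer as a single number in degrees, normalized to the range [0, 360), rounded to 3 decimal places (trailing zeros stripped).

Executing turtle program step by step:
Start: pos=(-6,-7), heading=180, pen down
FD 14: (-6,-7) -> (-20,-7) [heading=180, draw]
RT 90: heading 180 -> 90
PD: pen down
BK 17: (-20,-7) -> (-20,-24) [heading=90, draw]
BK 12: (-20,-24) -> (-20,-36) [heading=90, draw]
FD 2: (-20,-36) -> (-20,-34) [heading=90, draw]
FD 14: (-20,-34) -> (-20,-20) [heading=90, draw]
BK 13: (-20,-20) -> (-20,-33) [heading=90, draw]
Final: pos=(-20,-33), heading=90, 6 segment(s) drawn

Answer: 90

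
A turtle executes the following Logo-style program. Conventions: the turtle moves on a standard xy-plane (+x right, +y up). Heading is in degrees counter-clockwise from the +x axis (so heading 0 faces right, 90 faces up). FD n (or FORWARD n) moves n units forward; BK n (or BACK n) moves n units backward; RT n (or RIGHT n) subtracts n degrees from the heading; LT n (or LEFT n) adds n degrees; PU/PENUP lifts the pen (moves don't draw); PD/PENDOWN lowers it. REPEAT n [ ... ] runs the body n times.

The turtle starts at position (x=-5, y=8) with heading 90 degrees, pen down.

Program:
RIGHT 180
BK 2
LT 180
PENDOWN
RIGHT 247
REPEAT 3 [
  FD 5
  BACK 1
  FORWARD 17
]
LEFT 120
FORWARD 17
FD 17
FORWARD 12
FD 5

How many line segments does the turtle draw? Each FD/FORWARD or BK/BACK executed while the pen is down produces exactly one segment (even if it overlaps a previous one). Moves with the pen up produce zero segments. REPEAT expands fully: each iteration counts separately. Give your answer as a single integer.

Executing turtle program step by step:
Start: pos=(-5,8), heading=90, pen down
RT 180: heading 90 -> 270
BK 2: (-5,8) -> (-5,10) [heading=270, draw]
LT 180: heading 270 -> 90
PD: pen down
RT 247: heading 90 -> 203
REPEAT 3 [
  -- iteration 1/3 --
  FD 5: (-5,10) -> (-9.603,8.046) [heading=203, draw]
  BK 1: (-9.603,8.046) -> (-8.682,8.437) [heading=203, draw]
  FD 17: (-8.682,8.437) -> (-24.331,1.795) [heading=203, draw]
  -- iteration 2/3 --
  FD 5: (-24.331,1.795) -> (-28.933,-0.159) [heading=203, draw]
  BK 1: (-28.933,-0.159) -> (-28.013,0.232) [heading=203, draw]
  FD 17: (-28.013,0.232) -> (-43.661,-6.411) [heading=203, draw]
  -- iteration 3/3 --
  FD 5: (-43.661,-6.411) -> (-48.264,-8.364) [heading=203, draw]
  BK 1: (-48.264,-8.364) -> (-47.343,-7.974) [heading=203, draw]
  FD 17: (-47.343,-7.974) -> (-62.992,-14.616) [heading=203, draw]
]
LT 120: heading 203 -> 323
FD 17: (-62.992,-14.616) -> (-49.415,-24.847) [heading=323, draw]
FD 17: (-49.415,-24.847) -> (-35.838,-35.078) [heading=323, draw]
FD 12: (-35.838,-35.078) -> (-26.255,-42.3) [heading=323, draw]
FD 5: (-26.255,-42.3) -> (-22.261,-45.309) [heading=323, draw]
Final: pos=(-22.261,-45.309), heading=323, 14 segment(s) drawn
Segments drawn: 14

Answer: 14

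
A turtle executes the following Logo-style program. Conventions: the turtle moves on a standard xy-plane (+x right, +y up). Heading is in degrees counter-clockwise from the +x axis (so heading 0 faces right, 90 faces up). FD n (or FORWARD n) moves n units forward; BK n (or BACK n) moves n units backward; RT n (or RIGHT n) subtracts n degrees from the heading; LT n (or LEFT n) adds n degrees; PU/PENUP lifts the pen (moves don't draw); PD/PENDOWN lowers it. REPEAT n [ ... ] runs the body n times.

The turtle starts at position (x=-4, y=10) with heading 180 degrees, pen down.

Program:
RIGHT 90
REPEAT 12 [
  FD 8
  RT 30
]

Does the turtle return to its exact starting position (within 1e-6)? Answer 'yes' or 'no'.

Answer: yes

Derivation:
Executing turtle program step by step:
Start: pos=(-4,10), heading=180, pen down
RT 90: heading 180 -> 90
REPEAT 12 [
  -- iteration 1/12 --
  FD 8: (-4,10) -> (-4,18) [heading=90, draw]
  RT 30: heading 90 -> 60
  -- iteration 2/12 --
  FD 8: (-4,18) -> (0,24.928) [heading=60, draw]
  RT 30: heading 60 -> 30
  -- iteration 3/12 --
  FD 8: (0,24.928) -> (6.928,28.928) [heading=30, draw]
  RT 30: heading 30 -> 0
  -- iteration 4/12 --
  FD 8: (6.928,28.928) -> (14.928,28.928) [heading=0, draw]
  RT 30: heading 0 -> 330
  -- iteration 5/12 --
  FD 8: (14.928,28.928) -> (21.856,24.928) [heading=330, draw]
  RT 30: heading 330 -> 300
  -- iteration 6/12 --
  FD 8: (21.856,24.928) -> (25.856,18) [heading=300, draw]
  RT 30: heading 300 -> 270
  -- iteration 7/12 --
  FD 8: (25.856,18) -> (25.856,10) [heading=270, draw]
  RT 30: heading 270 -> 240
  -- iteration 8/12 --
  FD 8: (25.856,10) -> (21.856,3.072) [heading=240, draw]
  RT 30: heading 240 -> 210
  -- iteration 9/12 --
  FD 8: (21.856,3.072) -> (14.928,-0.928) [heading=210, draw]
  RT 30: heading 210 -> 180
  -- iteration 10/12 --
  FD 8: (14.928,-0.928) -> (6.928,-0.928) [heading=180, draw]
  RT 30: heading 180 -> 150
  -- iteration 11/12 --
  FD 8: (6.928,-0.928) -> (0,3.072) [heading=150, draw]
  RT 30: heading 150 -> 120
  -- iteration 12/12 --
  FD 8: (0,3.072) -> (-4,10) [heading=120, draw]
  RT 30: heading 120 -> 90
]
Final: pos=(-4,10), heading=90, 12 segment(s) drawn

Start position: (-4, 10)
Final position: (-4, 10)
Distance = 0; < 1e-6 -> CLOSED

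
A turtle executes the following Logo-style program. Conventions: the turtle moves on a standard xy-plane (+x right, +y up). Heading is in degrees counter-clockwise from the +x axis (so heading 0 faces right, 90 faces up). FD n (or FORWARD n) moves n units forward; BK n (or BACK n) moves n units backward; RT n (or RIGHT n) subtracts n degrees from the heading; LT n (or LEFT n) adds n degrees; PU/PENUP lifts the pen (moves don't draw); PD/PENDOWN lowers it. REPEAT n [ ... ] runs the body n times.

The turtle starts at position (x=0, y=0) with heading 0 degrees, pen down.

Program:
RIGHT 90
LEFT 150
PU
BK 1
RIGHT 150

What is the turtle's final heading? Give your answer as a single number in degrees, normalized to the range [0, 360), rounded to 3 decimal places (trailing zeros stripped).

Answer: 270

Derivation:
Executing turtle program step by step:
Start: pos=(0,0), heading=0, pen down
RT 90: heading 0 -> 270
LT 150: heading 270 -> 60
PU: pen up
BK 1: (0,0) -> (-0.5,-0.866) [heading=60, move]
RT 150: heading 60 -> 270
Final: pos=(-0.5,-0.866), heading=270, 0 segment(s) drawn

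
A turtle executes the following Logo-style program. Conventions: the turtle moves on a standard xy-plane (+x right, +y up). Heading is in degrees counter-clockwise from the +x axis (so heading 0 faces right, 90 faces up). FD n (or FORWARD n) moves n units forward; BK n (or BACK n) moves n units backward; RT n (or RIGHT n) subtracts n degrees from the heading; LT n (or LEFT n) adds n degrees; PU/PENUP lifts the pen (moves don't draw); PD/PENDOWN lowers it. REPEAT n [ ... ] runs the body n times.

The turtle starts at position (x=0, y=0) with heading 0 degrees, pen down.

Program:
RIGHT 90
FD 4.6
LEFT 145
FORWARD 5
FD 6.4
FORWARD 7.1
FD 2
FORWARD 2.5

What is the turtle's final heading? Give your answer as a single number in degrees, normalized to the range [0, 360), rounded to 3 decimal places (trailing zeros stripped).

Executing turtle program step by step:
Start: pos=(0,0), heading=0, pen down
RT 90: heading 0 -> 270
FD 4.6: (0,0) -> (0,-4.6) [heading=270, draw]
LT 145: heading 270 -> 55
FD 5: (0,-4.6) -> (2.868,-0.504) [heading=55, draw]
FD 6.4: (2.868,-0.504) -> (6.539,4.738) [heading=55, draw]
FD 7.1: (6.539,4.738) -> (10.611,10.554) [heading=55, draw]
FD 2: (10.611,10.554) -> (11.758,12.193) [heading=55, draw]
FD 2.5: (11.758,12.193) -> (13.192,14.24) [heading=55, draw]
Final: pos=(13.192,14.24), heading=55, 6 segment(s) drawn

Answer: 55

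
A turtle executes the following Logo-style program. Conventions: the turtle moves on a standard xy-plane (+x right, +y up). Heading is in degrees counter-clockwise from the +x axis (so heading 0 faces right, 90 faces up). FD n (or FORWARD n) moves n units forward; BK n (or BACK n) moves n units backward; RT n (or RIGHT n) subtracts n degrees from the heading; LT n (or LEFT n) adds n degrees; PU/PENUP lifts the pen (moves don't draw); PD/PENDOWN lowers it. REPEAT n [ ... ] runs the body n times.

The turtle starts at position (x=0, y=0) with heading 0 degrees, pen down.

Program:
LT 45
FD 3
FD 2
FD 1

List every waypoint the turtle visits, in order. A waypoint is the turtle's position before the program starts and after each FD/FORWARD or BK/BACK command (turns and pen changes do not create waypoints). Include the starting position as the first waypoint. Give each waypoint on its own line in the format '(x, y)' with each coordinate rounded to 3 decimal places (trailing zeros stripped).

Executing turtle program step by step:
Start: pos=(0,0), heading=0, pen down
LT 45: heading 0 -> 45
FD 3: (0,0) -> (2.121,2.121) [heading=45, draw]
FD 2: (2.121,2.121) -> (3.536,3.536) [heading=45, draw]
FD 1: (3.536,3.536) -> (4.243,4.243) [heading=45, draw]
Final: pos=(4.243,4.243), heading=45, 3 segment(s) drawn
Waypoints (4 total):
(0, 0)
(2.121, 2.121)
(3.536, 3.536)
(4.243, 4.243)

Answer: (0, 0)
(2.121, 2.121)
(3.536, 3.536)
(4.243, 4.243)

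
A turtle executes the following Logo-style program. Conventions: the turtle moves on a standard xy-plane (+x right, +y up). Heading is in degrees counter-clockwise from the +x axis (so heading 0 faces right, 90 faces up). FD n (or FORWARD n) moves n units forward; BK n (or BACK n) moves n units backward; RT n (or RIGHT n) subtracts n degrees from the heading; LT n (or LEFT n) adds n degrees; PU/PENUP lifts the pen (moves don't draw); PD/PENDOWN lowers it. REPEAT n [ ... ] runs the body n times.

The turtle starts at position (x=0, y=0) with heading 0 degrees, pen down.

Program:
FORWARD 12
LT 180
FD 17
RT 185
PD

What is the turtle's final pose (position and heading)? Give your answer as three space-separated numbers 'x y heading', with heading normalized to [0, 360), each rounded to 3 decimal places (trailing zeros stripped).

Executing turtle program step by step:
Start: pos=(0,0), heading=0, pen down
FD 12: (0,0) -> (12,0) [heading=0, draw]
LT 180: heading 0 -> 180
FD 17: (12,0) -> (-5,0) [heading=180, draw]
RT 185: heading 180 -> 355
PD: pen down
Final: pos=(-5,0), heading=355, 2 segment(s) drawn

Answer: -5 0 355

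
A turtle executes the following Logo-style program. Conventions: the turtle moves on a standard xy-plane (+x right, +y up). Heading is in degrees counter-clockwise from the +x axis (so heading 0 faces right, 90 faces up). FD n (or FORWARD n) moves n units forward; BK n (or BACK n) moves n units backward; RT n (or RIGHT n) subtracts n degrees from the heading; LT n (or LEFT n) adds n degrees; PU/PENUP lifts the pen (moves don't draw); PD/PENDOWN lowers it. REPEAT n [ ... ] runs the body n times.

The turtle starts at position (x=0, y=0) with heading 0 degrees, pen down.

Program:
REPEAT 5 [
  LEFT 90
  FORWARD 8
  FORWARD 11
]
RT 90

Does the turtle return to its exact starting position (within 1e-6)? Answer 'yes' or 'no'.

Answer: no

Derivation:
Executing turtle program step by step:
Start: pos=(0,0), heading=0, pen down
REPEAT 5 [
  -- iteration 1/5 --
  LT 90: heading 0 -> 90
  FD 8: (0,0) -> (0,8) [heading=90, draw]
  FD 11: (0,8) -> (0,19) [heading=90, draw]
  -- iteration 2/5 --
  LT 90: heading 90 -> 180
  FD 8: (0,19) -> (-8,19) [heading=180, draw]
  FD 11: (-8,19) -> (-19,19) [heading=180, draw]
  -- iteration 3/5 --
  LT 90: heading 180 -> 270
  FD 8: (-19,19) -> (-19,11) [heading=270, draw]
  FD 11: (-19,11) -> (-19,0) [heading=270, draw]
  -- iteration 4/5 --
  LT 90: heading 270 -> 0
  FD 8: (-19,0) -> (-11,0) [heading=0, draw]
  FD 11: (-11,0) -> (0,0) [heading=0, draw]
  -- iteration 5/5 --
  LT 90: heading 0 -> 90
  FD 8: (0,0) -> (0,8) [heading=90, draw]
  FD 11: (0,8) -> (0,19) [heading=90, draw]
]
RT 90: heading 90 -> 0
Final: pos=(0,19), heading=0, 10 segment(s) drawn

Start position: (0, 0)
Final position: (0, 19)
Distance = 19; >= 1e-6 -> NOT closed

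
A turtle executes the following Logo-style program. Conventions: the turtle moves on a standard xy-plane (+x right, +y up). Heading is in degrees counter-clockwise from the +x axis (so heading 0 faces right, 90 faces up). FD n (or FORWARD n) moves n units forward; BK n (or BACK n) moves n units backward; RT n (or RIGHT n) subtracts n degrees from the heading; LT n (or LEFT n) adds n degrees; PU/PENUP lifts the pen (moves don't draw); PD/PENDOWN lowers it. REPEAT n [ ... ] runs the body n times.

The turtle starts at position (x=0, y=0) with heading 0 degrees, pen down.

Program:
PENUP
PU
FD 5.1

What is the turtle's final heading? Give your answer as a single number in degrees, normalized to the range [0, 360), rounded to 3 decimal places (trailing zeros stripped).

Answer: 0

Derivation:
Executing turtle program step by step:
Start: pos=(0,0), heading=0, pen down
PU: pen up
PU: pen up
FD 5.1: (0,0) -> (5.1,0) [heading=0, move]
Final: pos=(5.1,0), heading=0, 0 segment(s) drawn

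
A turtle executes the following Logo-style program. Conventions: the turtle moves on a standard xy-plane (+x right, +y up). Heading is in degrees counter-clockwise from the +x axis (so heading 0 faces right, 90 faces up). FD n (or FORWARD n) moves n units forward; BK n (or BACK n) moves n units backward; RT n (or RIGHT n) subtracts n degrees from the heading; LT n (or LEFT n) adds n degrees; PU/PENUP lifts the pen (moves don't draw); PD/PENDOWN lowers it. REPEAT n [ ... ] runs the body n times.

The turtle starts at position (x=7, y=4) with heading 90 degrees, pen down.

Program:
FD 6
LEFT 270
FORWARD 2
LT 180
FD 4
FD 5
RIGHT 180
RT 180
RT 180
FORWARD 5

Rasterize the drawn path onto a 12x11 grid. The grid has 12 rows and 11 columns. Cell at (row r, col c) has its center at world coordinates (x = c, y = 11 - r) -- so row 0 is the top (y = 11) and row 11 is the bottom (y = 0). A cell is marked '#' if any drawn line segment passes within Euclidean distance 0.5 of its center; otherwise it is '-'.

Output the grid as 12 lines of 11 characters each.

Segment 0: (7,4) -> (7,10)
Segment 1: (7,10) -> (9,10)
Segment 2: (9,10) -> (5,10)
Segment 3: (5,10) -> (0,10)
Segment 4: (0,10) -> (5,10)

Answer: -----------
##########-
-------#---
-------#---
-------#---
-------#---
-------#---
-------#---
-----------
-----------
-----------
-----------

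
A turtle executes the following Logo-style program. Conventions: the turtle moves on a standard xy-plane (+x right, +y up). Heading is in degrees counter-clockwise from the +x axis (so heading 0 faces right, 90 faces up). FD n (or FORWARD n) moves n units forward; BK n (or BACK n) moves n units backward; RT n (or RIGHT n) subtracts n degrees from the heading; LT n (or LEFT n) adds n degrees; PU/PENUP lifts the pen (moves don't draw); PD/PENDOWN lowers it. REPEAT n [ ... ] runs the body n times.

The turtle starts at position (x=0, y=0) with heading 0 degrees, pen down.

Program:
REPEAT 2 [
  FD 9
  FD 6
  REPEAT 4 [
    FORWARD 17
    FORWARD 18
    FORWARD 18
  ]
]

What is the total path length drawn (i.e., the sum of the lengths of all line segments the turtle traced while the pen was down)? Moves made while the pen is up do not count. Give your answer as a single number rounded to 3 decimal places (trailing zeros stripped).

Answer: 454

Derivation:
Executing turtle program step by step:
Start: pos=(0,0), heading=0, pen down
REPEAT 2 [
  -- iteration 1/2 --
  FD 9: (0,0) -> (9,0) [heading=0, draw]
  FD 6: (9,0) -> (15,0) [heading=0, draw]
  REPEAT 4 [
    -- iteration 1/4 --
    FD 17: (15,0) -> (32,0) [heading=0, draw]
    FD 18: (32,0) -> (50,0) [heading=0, draw]
    FD 18: (50,0) -> (68,0) [heading=0, draw]
    -- iteration 2/4 --
    FD 17: (68,0) -> (85,0) [heading=0, draw]
    FD 18: (85,0) -> (103,0) [heading=0, draw]
    FD 18: (103,0) -> (121,0) [heading=0, draw]
    -- iteration 3/4 --
    FD 17: (121,0) -> (138,0) [heading=0, draw]
    FD 18: (138,0) -> (156,0) [heading=0, draw]
    FD 18: (156,0) -> (174,0) [heading=0, draw]
    -- iteration 4/4 --
    FD 17: (174,0) -> (191,0) [heading=0, draw]
    FD 18: (191,0) -> (209,0) [heading=0, draw]
    FD 18: (209,0) -> (227,0) [heading=0, draw]
  ]
  -- iteration 2/2 --
  FD 9: (227,0) -> (236,0) [heading=0, draw]
  FD 6: (236,0) -> (242,0) [heading=0, draw]
  REPEAT 4 [
    -- iteration 1/4 --
    FD 17: (242,0) -> (259,0) [heading=0, draw]
    FD 18: (259,0) -> (277,0) [heading=0, draw]
    FD 18: (277,0) -> (295,0) [heading=0, draw]
    -- iteration 2/4 --
    FD 17: (295,0) -> (312,0) [heading=0, draw]
    FD 18: (312,0) -> (330,0) [heading=0, draw]
    FD 18: (330,0) -> (348,0) [heading=0, draw]
    -- iteration 3/4 --
    FD 17: (348,0) -> (365,0) [heading=0, draw]
    FD 18: (365,0) -> (383,0) [heading=0, draw]
    FD 18: (383,0) -> (401,0) [heading=0, draw]
    -- iteration 4/4 --
    FD 17: (401,0) -> (418,0) [heading=0, draw]
    FD 18: (418,0) -> (436,0) [heading=0, draw]
    FD 18: (436,0) -> (454,0) [heading=0, draw]
  ]
]
Final: pos=(454,0), heading=0, 28 segment(s) drawn

Segment lengths:
  seg 1: (0,0) -> (9,0), length = 9
  seg 2: (9,0) -> (15,0), length = 6
  seg 3: (15,0) -> (32,0), length = 17
  seg 4: (32,0) -> (50,0), length = 18
  seg 5: (50,0) -> (68,0), length = 18
  seg 6: (68,0) -> (85,0), length = 17
  seg 7: (85,0) -> (103,0), length = 18
  seg 8: (103,0) -> (121,0), length = 18
  seg 9: (121,0) -> (138,0), length = 17
  seg 10: (138,0) -> (156,0), length = 18
  seg 11: (156,0) -> (174,0), length = 18
  seg 12: (174,0) -> (191,0), length = 17
  seg 13: (191,0) -> (209,0), length = 18
  seg 14: (209,0) -> (227,0), length = 18
  seg 15: (227,0) -> (236,0), length = 9
  seg 16: (236,0) -> (242,0), length = 6
  seg 17: (242,0) -> (259,0), length = 17
  seg 18: (259,0) -> (277,0), length = 18
  seg 19: (277,0) -> (295,0), length = 18
  seg 20: (295,0) -> (312,0), length = 17
  seg 21: (312,0) -> (330,0), length = 18
  seg 22: (330,0) -> (348,0), length = 18
  seg 23: (348,0) -> (365,0), length = 17
  seg 24: (365,0) -> (383,0), length = 18
  seg 25: (383,0) -> (401,0), length = 18
  seg 26: (401,0) -> (418,0), length = 17
  seg 27: (418,0) -> (436,0), length = 18
  seg 28: (436,0) -> (454,0), length = 18
Total = 454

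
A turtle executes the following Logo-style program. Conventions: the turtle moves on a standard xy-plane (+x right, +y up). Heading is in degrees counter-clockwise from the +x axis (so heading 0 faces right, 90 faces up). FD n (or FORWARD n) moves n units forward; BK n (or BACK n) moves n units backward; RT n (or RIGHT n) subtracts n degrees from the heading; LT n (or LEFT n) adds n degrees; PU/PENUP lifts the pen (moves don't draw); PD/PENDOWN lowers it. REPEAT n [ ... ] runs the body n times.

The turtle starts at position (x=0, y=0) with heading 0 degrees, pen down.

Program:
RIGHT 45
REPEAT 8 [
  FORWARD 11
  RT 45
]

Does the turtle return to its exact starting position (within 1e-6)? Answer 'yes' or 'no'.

Answer: yes

Derivation:
Executing turtle program step by step:
Start: pos=(0,0), heading=0, pen down
RT 45: heading 0 -> 315
REPEAT 8 [
  -- iteration 1/8 --
  FD 11: (0,0) -> (7.778,-7.778) [heading=315, draw]
  RT 45: heading 315 -> 270
  -- iteration 2/8 --
  FD 11: (7.778,-7.778) -> (7.778,-18.778) [heading=270, draw]
  RT 45: heading 270 -> 225
  -- iteration 3/8 --
  FD 11: (7.778,-18.778) -> (0,-26.556) [heading=225, draw]
  RT 45: heading 225 -> 180
  -- iteration 4/8 --
  FD 11: (0,-26.556) -> (-11,-26.556) [heading=180, draw]
  RT 45: heading 180 -> 135
  -- iteration 5/8 --
  FD 11: (-11,-26.556) -> (-18.778,-18.778) [heading=135, draw]
  RT 45: heading 135 -> 90
  -- iteration 6/8 --
  FD 11: (-18.778,-18.778) -> (-18.778,-7.778) [heading=90, draw]
  RT 45: heading 90 -> 45
  -- iteration 7/8 --
  FD 11: (-18.778,-7.778) -> (-11,0) [heading=45, draw]
  RT 45: heading 45 -> 0
  -- iteration 8/8 --
  FD 11: (-11,0) -> (0,0) [heading=0, draw]
  RT 45: heading 0 -> 315
]
Final: pos=(0,0), heading=315, 8 segment(s) drawn

Start position: (0, 0)
Final position: (0, 0)
Distance = 0; < 1e-6 -> CLOSED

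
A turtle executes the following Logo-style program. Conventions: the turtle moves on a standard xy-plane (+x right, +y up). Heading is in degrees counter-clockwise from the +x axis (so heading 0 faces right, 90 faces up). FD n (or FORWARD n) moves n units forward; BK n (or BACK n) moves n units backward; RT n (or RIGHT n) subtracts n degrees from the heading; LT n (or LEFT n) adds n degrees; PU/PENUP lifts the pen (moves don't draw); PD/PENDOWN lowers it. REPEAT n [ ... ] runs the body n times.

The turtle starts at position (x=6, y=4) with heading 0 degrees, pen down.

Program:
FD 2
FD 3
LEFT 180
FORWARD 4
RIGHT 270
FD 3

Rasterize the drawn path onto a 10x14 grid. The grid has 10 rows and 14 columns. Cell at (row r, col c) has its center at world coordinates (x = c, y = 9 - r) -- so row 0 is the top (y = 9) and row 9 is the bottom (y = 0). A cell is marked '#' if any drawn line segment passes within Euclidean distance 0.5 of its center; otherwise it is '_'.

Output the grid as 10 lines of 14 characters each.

Answer: ______________
______________
______________
______________
______________
______######__
_______#______
_______#______
_______#______
______________

Derivation:
Segment 0: (6,4) -> (8,4)
Segment 1: (8,4) -> (11,4)
Segment 2: (11,4) -> (7,4)
Segment 3: (7,4) -> (7,1)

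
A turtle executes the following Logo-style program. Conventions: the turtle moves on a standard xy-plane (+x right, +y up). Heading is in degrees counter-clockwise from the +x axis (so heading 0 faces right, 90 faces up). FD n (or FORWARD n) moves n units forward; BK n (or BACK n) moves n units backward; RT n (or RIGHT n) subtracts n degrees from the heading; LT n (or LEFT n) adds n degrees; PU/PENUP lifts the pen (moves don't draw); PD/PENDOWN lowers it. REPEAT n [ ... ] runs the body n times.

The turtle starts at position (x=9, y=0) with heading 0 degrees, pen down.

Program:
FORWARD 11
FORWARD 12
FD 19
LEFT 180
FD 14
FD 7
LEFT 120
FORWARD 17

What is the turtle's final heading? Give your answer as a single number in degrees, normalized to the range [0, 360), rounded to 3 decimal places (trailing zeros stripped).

Executing turtle program step by step:
Start: pos=(9,0), heading=0, pen down
FD 11: (9,0) -> (20,0) [heading=0, draw]
FD 12: (20,0) -> (32,0) [heading=0, draw]
FD 19: (32,0) -> (51,0) [heading=0, draw]
LT 180: heading 0 -> 180
FD 14: (51,0) -> (37,0) [heading=180, draw]
FD 7: (37,0) -> (30,0) [heading=180, draw]
LT 120: heading 180 -> 300
FD 17: (30,0) -> (38.5,-14.722) [heading=300, draw]
Final: pos=(38.5,-14.722), heading=300, 6 segment(s) drawn

Answer: 300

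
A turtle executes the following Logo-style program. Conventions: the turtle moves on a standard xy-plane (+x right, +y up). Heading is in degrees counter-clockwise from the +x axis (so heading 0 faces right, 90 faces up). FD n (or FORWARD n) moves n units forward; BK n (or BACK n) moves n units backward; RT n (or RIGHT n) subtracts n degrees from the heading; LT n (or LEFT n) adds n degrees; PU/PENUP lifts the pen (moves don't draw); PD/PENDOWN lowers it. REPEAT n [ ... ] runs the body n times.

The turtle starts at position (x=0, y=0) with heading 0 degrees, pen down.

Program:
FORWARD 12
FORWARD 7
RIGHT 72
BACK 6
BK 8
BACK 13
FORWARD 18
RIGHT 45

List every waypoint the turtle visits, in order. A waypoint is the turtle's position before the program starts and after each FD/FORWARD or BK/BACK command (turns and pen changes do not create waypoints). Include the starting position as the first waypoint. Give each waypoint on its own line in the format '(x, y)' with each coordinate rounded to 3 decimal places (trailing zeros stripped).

Answer: (0, 0)
(12, 0)
(19, 0)
(17.146, 5.706)
(14.674, 13.315)
(10.657, 25.679)
(16.219, 8.56)

Derivation:
Executing turtle program step by step:
Start: pos=(0,0), heading=0, pen down
FD 12: (0,0) -> (12,0) [heading=0, draw]
FD 7: (12,0) -> (19,0) [heading=0, draw]
RT 72: heading 0 -> 288
BK 6: (19,0) -> (17.146,5.706) [heading=288, draw]
BK 8: (17.146,5.706) -> (14.674,13.315) [heading=288, draw]
BK 13: (14.674,13.315) -> (10.657,25.679) [heading=288, draw]
FD 18: (10.657,25.679) -> (16.219,8.56) [heading=288, draw]
RT 45: heading 288 -> 243
Final: pos=(16.219,8.56), heading=243, 6 segment(s) drawn
Waypoints (7 total):
(0, 0)
(12, 0)
(19, 0)
(17.146, 5.706)
(14.674, 13.315)
(10.657, 25.679)
(16.219, 8.56)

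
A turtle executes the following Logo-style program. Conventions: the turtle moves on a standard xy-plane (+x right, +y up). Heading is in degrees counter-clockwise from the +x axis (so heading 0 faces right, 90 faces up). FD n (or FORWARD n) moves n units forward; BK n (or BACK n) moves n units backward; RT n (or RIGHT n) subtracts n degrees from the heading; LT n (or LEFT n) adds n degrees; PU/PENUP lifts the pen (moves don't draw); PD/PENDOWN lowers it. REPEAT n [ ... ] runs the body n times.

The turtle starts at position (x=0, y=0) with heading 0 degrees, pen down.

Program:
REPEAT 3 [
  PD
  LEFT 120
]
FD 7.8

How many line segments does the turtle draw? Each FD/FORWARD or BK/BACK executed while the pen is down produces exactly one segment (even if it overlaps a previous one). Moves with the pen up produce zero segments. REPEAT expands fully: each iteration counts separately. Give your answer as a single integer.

Answer: 1

Derivation:
Executing turtle program step by step:
Start: pos=(0,0), heading=0, pen down
REPEAT 3 [
  -- iteration 1/3 --
  PD: pen down
  LT 120: heading 0 -> 120
  -- iteration 2/3 --
  PD: pen down
  LT 120: heading 120 -> 240
  -- iteration 3/3 --
  PD: pen down
  LT 120: heading 240 -> 0
]
FD 7.8: (0,0) -> (7.8,0) [heading=0, draw]
Final: pos=(7.8,0), heading=0, 1 segment(s) drawn
Segments drawn: 1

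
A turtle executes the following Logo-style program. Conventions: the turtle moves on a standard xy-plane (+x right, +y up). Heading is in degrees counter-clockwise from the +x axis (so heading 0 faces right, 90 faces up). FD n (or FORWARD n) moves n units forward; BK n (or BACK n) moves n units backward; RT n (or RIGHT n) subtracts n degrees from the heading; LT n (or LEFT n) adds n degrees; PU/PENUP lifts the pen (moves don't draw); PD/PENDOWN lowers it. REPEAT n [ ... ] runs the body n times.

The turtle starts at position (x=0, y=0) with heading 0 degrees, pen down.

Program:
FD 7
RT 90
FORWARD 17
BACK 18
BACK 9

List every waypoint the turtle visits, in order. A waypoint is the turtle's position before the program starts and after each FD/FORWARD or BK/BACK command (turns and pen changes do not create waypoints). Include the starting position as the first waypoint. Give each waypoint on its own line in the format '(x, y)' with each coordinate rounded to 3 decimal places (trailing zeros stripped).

Executing turtle program step by step:
Start: pos=(0,0), heading=0, pen down
FD 7: (0,0) -> (7,0) [heading=0, draw]
RT 90: heading 0 -> 270
FD 17: (7,0) -> (7,-17) [heading=270, draw]
BK 18: (7,-17) -> (7,1) [heading=270, draw]
BK 9: (7,1) -> (7,10) [heading=270, draw]
Final: pos=(7,10), heading=270, 4 segment(s) drawn
Waypoints (5 total):
(0, 0)
(7, 0)
(7, -17)
(7, 1)
(7, 10)

Answer: (0, 0)
(7, 0)
(7, -17)
(7, 1)
(7, 10)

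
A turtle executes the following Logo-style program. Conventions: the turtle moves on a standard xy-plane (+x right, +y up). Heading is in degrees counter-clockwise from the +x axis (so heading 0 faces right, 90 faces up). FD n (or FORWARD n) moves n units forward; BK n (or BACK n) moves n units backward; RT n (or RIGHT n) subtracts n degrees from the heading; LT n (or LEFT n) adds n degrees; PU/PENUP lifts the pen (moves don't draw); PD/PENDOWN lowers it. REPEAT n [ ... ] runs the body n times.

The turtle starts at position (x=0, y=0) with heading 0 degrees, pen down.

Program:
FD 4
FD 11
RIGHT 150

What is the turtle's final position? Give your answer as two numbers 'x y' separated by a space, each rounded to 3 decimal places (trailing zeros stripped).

Answer: 15 0

Derivation:
Executing turtle program step by step:
Start: pos=(0,0), heading=0, pen down
FD 4: (0,0) -> (4,0) [heading=0, draw]
FD 11: (4,0) -> (15,0) [heading=0, draw]
RT 150: heading 0 -> 210
Final: pos=(15,0), heading=210, 2 segment(s) drawn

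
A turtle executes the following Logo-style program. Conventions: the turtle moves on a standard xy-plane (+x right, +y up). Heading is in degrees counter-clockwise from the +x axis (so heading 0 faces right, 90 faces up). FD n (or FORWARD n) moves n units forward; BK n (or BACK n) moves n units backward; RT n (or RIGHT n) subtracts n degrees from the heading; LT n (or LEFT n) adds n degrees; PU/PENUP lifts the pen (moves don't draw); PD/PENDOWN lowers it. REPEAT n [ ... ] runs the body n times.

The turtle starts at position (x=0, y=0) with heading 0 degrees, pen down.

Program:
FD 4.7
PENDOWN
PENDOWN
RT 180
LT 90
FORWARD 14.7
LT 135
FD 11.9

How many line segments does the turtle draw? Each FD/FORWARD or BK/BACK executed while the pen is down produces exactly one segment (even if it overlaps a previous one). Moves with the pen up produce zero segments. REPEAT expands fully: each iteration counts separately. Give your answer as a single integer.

Executing turtle program step by step:
Start: pos=(0,0), heading=0, pen down
FD 4.7: (0,0) -> (4.7,0) [heading=0, draw]
PD: pen down
PD: pen down
RT 180: heading 0 -> 180
LT 90: heading 180 -> 270
FD 14.7: (4.7,0) -> (4.7,-14.7) [heading=270, draw]
LT 135: heading 270 -> 45
FD 11.9: (4.7,-14.7) -> (13.115,-6.285) [heading=45, draw]
Final: pos=(13.115,-6.285), heading=45, 3 segment(s) drawn
Segments drawn: 3

Answer: 3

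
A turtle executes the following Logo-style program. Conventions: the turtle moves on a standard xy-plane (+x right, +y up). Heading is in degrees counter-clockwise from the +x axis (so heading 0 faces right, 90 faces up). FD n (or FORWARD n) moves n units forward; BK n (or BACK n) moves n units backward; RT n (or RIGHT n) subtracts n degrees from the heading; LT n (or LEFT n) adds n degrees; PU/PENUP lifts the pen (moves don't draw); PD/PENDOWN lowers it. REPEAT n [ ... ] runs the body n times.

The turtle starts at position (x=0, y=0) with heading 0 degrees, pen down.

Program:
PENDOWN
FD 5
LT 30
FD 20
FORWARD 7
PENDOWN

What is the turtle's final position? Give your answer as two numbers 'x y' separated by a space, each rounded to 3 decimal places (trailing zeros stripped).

Executing turtle program step by step:
Start: pos=(0,0), heading=0, pen down
PD: pen down
FD 5: (0,0) -> (5,0) [heading=0, draw]
LT 30: heading 0 -> 30
FD 20: (5,0) -> (22.321,10) [heading=30, draw]
FD 7: (22.321,10) -> (28.383,13.5) [heading=30, draw]
PD: pen down
Final: pos=(28.383,13.5), heading=30, 3 segment(s) drawn

Answer: 28.383 13.5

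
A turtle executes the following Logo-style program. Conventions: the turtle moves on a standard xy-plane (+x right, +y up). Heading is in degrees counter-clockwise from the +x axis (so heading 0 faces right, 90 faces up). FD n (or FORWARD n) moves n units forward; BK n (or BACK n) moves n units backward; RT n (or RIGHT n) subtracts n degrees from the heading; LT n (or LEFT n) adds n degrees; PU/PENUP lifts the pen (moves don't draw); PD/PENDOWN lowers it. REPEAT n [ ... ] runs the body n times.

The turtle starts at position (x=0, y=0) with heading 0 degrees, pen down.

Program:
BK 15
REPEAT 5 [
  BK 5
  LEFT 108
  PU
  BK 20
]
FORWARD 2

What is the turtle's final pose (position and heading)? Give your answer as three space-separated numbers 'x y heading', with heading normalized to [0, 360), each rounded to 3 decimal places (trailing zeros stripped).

Executing turtle program step by step:
Start: pos=(0,0), heading=0, pen down
BK 15: (0,0) -> (-15,0) [heading=0, draw]
REPEAT 5 [
  -- iteration 1/5 --
  BK 5: (-15,0) -> (-20,0) [heading=0, draw]
  LT 108: heading 0 -> 108
  PU: pen up
  BK 20: (-20,0) -> (-13.82,-19.021) [heading=108, move]
  -- iteration 2/5 --
  BK 5: (-13.82,-19.021) -> (-12.275,-23.776) [heading=108, move]
  LT 108: heading 108 -> 216
  PU: pen up
  BK 20: (-12.275,-23.776) -> (3.906,-12.021) [heading=216, move]
  -- iteration 3/5 --
  BK 5: (3.906,-12.021) -> (7.951,-9.082) [heading=216, move]
  LT 108: heading 216 -> 324
  PU: pen up
  BK 20: (7.951,-9.082) -> (-8.229,2.674) [heading=324, move]
  -- iteration 4/5 --
  BK 5: (-8.229,2.674) -> (-12.275,5.613) [heading=324, move]
  LT 108: heading 324 -> 72
  PU: pen up
  BK 20: (-12.275,5.613) -> (-18.455,-13.408) [heading=72, move]
  -- iteration 5/5 --
  BK 5: (-18.455,-13.408) -> (-20,-18.164) [heading=72, move]
  LT 108: heading 72 -> 180
  PU: pen up
  BK 20: (-20,-18.164) -> (0,-18.164) [heading=180, move]
]
FD 2: (0,-18.164) -> (-2,-18.164) [heading=180, move]
Final: pos=(-2,-18.164), heading=180, 2 segment(s) drawn

Answer: -2 -18.164 180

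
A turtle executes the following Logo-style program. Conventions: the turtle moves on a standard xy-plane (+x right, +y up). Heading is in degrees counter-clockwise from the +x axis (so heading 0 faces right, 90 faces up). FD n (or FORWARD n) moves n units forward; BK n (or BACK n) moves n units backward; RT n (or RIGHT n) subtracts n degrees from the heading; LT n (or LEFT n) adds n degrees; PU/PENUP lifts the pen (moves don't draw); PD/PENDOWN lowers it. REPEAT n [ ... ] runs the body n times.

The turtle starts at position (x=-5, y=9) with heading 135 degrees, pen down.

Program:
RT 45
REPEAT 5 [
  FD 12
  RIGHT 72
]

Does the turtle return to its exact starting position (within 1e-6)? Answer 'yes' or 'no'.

Executing turtle program step by step:
Start: pos=(-5,9), heading=135, pen down
RT 45: heading 135 -> 90
REPEAT 5 [
  -- iteration 1/5 --
  FD 12: (-5,9) -> (-5,21) [heading=90, draw]
  RT 72: heading 90 -> 18
  -- iteration 2/5 --
  FD 12: (-5,21) -> (6.413,24.708) [heading=18, draw]
  RT 72: heading 18 -> 306
  -- iteration 3/5 --
  FD 12: (6.413,24.708) -> (13.466,15) [heading=306, draw]
  RT 72: heading 306 -> 234
  -- iteration 4/5 --
  FD 12: (13.466,15) -> (6.413,5.292) [heading=234, draw]
  RT 72: heading 234 -> 162
  -- iteration 5/5 --
  FD 12: (6.413,5.292) -> (-5,9) [heading=162, draw]
  RT 72: heading 162 -> 90
]
Final: pos=(-5,9), heading=90, 5 segment(s) drawn

Start position: (-5, 9)
Final position: (-5, 9)
Distance = 0; < 1e-6 -> CLOSED

Answer: yes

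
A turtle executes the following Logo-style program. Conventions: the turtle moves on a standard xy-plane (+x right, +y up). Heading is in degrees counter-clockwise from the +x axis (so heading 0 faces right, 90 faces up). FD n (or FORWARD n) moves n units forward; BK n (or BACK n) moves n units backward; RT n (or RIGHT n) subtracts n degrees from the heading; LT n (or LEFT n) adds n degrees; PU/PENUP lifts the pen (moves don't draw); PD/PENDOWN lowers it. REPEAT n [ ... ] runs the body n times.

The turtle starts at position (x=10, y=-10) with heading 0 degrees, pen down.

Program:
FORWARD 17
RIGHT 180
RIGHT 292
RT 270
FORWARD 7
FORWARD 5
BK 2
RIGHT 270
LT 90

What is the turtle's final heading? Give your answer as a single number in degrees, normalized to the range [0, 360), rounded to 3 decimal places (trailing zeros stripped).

Executing turtle program step by step:
Start: pos=(10,-10), heading=0, pen down
FD 17: (10,-10) -> (27,-10) [heading=0, draw]
RT 180: heading 0 -> 180
RT 292: heading 180 -> 248
RT 270: heading 248 -> 338
FD 7: (27,-10) -> (33.49,-12.622) [heading=338, draw]
FD 5: (33.49,-12.622) -> (38.126,-14.495) [heading=338, draw]
BK 2: (38.126,-14.495) -> (36.272,-13.746) [heading=338, draw]
RT 270: heading 338 -> 68
LT 90: heading 68 -> 158
Final: pos=(36.272,-13.746), heading=158, 4 segment(s) drawn

Answer: 158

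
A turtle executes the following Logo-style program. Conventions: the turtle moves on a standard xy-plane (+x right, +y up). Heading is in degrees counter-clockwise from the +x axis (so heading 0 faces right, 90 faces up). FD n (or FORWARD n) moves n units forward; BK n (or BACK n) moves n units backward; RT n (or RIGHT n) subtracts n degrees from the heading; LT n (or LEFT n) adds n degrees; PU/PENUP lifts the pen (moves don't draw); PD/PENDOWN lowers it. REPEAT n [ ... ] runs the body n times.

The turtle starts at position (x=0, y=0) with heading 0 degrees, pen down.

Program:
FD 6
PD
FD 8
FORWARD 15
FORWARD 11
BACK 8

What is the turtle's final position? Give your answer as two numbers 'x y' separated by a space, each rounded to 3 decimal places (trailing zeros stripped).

Executing turtle program step by step:
Start: pos=(0,0), heading=0, pen down
FD 6: (0,0) -> (6,0) [heading=0, draw]
PD: pen down
FD 8: (6,0) -> (14,0) [heading=0, draw]
FD 15: (14,0) -> (29,0) [heading=0, draw]
FD 11: (29,0) -> (40,0) [heading=0, draw]
BK 8: (40,0) -> (32,0) [heading=0, draw]
Final: pos=(32,0), heading=0, 5 segment(s) drawn

Answer: 32 0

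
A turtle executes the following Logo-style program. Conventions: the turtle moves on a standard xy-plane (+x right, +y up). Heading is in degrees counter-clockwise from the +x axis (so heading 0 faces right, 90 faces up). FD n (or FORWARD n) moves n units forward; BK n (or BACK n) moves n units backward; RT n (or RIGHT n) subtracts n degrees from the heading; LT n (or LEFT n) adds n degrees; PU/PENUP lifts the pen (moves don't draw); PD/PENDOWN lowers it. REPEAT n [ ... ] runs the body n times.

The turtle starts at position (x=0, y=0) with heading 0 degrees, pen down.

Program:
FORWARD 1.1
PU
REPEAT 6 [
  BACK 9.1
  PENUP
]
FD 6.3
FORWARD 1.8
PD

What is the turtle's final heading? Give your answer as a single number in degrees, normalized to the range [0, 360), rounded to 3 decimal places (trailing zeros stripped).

Answer: 0

Derivation:
Executing turtle program step by step:
Start: pos=(0,0), heading=0, pen down
FD 1.1: (0,0) -> (1.1,0) [heading=0, draw]
PU: pen up
REPEAT 6 [
  -- iteration 1/6 --
  BK 9.1: (1.1,0) -> (-8,0) [heading=0, move]
  PU: pen up
  -- iteration 2/6 --
  BK 9.1: (-8,0) -> (-17.1,0) [heading=0, move]
  PU: pen up
  -- iteration 3/6 --
  BK 9.1: (-17.1,0) -> (-26.2,0) [heading=0, move]
  PU: pen up
  -- iteration 4/6 --
  BK 9.1: (-26.2,0) -> (-35.3,0) [heading=0, move]
  PU: pen up
  -- iteration 5/6 --
  BK 9.1: (-35.3,0) -> (-44.4,0) [heading=0, move]
  PU: pen up
  -- iteration 6/6 --
  BK 9.1: (-44.4,0) -> (-53.5,0) [heading=0, move]
  PU: pen up
]
FD 6.3: (-53.5,0) -> (-47.2,0) [heading=0, move]
FD 1.8: (-47.2,0) -> (-45.4,0) [heading=0, move]
PD: pen down
Final: pos=(-45.4,0), heading=0, 1 segment(s) drawn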